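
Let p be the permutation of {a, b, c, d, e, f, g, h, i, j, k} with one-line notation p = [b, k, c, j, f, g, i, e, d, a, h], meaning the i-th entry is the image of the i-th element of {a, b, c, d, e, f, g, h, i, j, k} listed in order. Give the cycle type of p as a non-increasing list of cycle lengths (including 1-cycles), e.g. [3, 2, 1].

The disjoint cycles are (a b k h e f g i d j)(c), with lengths 10, 1 in non-increasing order.

[10, 1]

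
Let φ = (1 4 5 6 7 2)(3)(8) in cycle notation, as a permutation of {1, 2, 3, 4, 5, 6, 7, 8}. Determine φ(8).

The 1-cycle (8) fixes 8, so φ(8) = 8.

8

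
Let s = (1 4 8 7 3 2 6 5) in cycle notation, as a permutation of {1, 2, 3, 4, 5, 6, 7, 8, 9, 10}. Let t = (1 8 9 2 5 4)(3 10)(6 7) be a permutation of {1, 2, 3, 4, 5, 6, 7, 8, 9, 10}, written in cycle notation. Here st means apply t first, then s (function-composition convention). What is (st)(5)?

First apply t: t(5) = 4, then s(4) = 8. Thus (st)(5) = 8.

8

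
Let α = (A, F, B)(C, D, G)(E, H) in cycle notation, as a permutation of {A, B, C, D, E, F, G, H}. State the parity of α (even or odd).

odd

The cycle lengths are 3, 3, 2.
A cycle is odd iff its length is even; α has 1 even-length cycle, so sgn(α) = (−1)^1 and α is odd.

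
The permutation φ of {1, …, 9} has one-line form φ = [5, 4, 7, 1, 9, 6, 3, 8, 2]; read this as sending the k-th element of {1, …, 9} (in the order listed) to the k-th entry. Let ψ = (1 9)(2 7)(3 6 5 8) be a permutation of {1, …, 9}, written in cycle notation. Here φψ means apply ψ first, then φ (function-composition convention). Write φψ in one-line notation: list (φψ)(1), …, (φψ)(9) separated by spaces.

Chase each element through ψ then φ: 1 → 9 → 2; 2 → 7 → 3; 3 → 6 → 6; 4 → 4 → 1; 5 → 8 → 8; 6 → 5 → 9; 7 → 2 → 4; 8 → 3 → 7; 9 → 1 → 5.
Collecting the images, φψ = [2 3 6 1 8 9 4 7 5].

2 3 6 1 8 9 4 7 5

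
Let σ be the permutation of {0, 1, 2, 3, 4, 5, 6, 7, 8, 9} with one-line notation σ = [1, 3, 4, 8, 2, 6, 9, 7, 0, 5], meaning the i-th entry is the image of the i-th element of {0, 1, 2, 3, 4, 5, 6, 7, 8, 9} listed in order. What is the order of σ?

12

Writing σ as disjoint cycles, the cycle lengths are 4, 3, 2, 1.
The order is lcm(4, 3, 2) = 12.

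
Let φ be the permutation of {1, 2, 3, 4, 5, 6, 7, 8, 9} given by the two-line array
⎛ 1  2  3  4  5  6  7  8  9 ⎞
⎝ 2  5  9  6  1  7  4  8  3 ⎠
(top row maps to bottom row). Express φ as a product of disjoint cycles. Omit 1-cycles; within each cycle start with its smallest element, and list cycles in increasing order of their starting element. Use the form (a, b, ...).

From 1: 1 → 2 → 5 → 1, closing the cycle (1, 2, 5).
Repeating from the next unused element and collecting all non-trivial cycles gives (1, 2, 5)(3, 9)(4, 6, 7).

(1, 2, 5)(3, 9)(4, 6, 7)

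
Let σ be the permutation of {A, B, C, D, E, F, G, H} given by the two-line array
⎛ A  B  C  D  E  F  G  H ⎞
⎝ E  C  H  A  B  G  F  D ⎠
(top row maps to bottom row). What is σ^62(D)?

E

Tracing D → A → … returns to D after 6 steps, so D lies in a 6-cycle (A, E, B, C, H, D).
Since the cycle has length 6, σ^62 acts on it the same as σ^2 (62 mod 6 = 2).
Stepping 2 places around the cycle: D → A → E.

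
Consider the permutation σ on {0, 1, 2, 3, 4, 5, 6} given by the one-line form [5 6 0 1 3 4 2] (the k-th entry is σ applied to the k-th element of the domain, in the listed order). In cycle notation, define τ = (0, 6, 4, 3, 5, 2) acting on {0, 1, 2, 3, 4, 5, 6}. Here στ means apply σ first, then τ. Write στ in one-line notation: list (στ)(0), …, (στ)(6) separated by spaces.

2 4 6 1 5 3 0

(στ)(x) = τ(σ(x)). Computing each image: τ(σ(0)) = τ(5) = 2, τ(σ(1)) = τ(6) = 4, τ(σ(2)) = τ(0) = 6, τ(σ(3)) = τ(1) = 1, τ(σ(4)) = τ(3) = 5, τ(σ(5)) = τ(4) = 3, τ(σ(6)) = τ(2) = 0.
Hence στ = [2 4 6 1 5 3 0].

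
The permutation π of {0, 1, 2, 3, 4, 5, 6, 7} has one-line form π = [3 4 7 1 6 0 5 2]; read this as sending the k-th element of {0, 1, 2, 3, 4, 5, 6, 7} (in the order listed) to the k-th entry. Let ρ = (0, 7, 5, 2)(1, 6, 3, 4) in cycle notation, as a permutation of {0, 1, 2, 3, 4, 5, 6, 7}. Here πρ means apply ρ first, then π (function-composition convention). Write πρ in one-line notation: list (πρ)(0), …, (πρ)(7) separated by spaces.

For each element, apply ρ then π: 0 → 7 → 2; 1 → 6 → 5; 2 → 0 → 3; 3 → 4 → 6; 4 → 1 → 4; 5 → 2 → 7; 6 → 3 → 1; 7 → 5 → 0.
Collecting the images, πρ = [2 5 3 6 4 7 1 0].

2 5 3 6 4 7 1 0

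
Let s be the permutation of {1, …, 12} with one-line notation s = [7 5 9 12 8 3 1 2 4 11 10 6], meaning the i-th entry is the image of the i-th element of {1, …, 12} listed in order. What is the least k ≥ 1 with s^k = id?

The disjoint-cycle form of s has cycle lengths 5, 3, 2, 2.
Since disjoint cycles commute, ord(s) = lcm(5, 3, 2, 2) = 30.

30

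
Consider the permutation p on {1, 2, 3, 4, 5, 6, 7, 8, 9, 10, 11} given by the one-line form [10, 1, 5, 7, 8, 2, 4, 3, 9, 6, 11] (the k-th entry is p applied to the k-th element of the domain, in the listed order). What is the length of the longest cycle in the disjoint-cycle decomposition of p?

4

Decomposing into disjoint cycles gives (1 10 6 2)(3 5 8)(4 7); the longest has length 4.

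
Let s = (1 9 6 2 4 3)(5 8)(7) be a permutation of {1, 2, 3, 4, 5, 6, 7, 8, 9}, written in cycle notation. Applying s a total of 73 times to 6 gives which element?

2

6 lies in the 6-cycle (1 9 6 2 4 3).
Powers repeat with period 6 on this cycle, and 73 mod 6 = 1, so s^73(6) = s^1(6).
Advancing 1 step from 6: 6 → 2.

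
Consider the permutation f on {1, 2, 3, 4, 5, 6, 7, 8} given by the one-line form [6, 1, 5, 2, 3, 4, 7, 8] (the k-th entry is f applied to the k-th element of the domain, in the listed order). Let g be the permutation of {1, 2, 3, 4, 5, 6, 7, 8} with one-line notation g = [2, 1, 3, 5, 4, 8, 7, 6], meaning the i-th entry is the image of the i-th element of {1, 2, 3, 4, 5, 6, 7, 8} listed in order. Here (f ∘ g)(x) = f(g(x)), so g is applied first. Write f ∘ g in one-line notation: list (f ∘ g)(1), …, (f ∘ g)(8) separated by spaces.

(f ∘ g)(x) = f(g(x)). Computing each image: f(g(1)) = f(2) = 1, f(g(2)) = f(1) = 6, f(g(3)) = f(3) = 5, f(g(4)) = f(5) = 3, f(g(5)) = f(4) = 2, f(g(6)) = f(8) = 8, f(g(7)) = f(7) = 7, f(g(8)) = f(6) = 4.
Hence f ∘ g = [1 6 5 3 2 8 7 4].

1 6 5 3 2 8 7 4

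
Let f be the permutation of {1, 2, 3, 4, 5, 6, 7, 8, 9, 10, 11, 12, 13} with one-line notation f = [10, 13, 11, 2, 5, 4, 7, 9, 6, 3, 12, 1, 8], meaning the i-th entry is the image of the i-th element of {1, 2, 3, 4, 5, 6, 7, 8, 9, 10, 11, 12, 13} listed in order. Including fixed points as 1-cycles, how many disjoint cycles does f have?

The cycle decomposition is (1 10 3 11 12)(2 13 8 9 6 4)(5)(7), which has 4 cycles (counting 1-cycles).

4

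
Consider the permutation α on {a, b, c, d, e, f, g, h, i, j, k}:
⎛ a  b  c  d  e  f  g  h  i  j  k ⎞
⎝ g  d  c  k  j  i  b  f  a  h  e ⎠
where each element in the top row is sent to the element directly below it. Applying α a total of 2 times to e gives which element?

Tracing e → j → … returns to e after 10 steps, so e lies in a 10-cycle (a, g, b, d, k, e, j, h, f, i).
Advancing 2 steps from e: e → j → h.

h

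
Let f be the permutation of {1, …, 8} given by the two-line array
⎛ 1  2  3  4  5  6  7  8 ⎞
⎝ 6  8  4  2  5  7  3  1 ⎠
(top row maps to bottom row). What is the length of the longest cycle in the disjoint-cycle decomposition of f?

7

Decomposing into disjoint cycles gives (1 6 7 3 4 2 8); the longest has length 7.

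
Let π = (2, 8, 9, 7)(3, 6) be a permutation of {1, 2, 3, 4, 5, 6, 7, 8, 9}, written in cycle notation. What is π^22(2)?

9

2 lies in the 4-cycle (2, 8, 9, 7).
On a 4-cycle, π^4 is the identity, so π^22 = π^2 there (22 ≡ 2 mod 4).
Stepping 2 places around the cycle: 2 → 8 → 9.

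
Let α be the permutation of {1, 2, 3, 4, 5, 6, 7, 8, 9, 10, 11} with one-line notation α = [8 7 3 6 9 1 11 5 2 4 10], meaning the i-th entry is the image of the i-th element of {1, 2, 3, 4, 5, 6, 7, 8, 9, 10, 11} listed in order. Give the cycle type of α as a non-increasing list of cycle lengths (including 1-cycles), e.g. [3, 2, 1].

The disjoint cycles are (1, 8, 5, 9, 2, 7, 11, 10, 4, 6)(3), with lengths 10, 1 in non-increasing order.

[10, 1]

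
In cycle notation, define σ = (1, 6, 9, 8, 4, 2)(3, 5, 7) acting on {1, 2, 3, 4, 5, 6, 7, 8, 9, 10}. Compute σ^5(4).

8

4 lies in the 6-cycle (1, 6, 9, 8, 4, 2).
Stepping 5 places around the cycle: 4 → 2 → 1 → 6 → 9 → 8.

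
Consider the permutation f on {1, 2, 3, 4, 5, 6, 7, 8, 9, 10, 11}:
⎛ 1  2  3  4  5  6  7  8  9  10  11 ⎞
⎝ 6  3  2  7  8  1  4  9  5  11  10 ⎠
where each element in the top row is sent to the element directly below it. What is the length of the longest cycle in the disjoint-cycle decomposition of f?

Decomposing into disjoint cycles gives (1 6)(2 3)(4 7)(5 8 9)(10 11); the longest has length 3.

3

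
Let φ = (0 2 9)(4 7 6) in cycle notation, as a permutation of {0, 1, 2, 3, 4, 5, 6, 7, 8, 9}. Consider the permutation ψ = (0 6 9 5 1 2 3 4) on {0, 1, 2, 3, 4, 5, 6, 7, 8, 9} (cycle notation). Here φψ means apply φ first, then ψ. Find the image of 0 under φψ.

3

First apply φ: φ(0) = 2, then ψ(2) = 3. Thus (φψ)(0) = 3.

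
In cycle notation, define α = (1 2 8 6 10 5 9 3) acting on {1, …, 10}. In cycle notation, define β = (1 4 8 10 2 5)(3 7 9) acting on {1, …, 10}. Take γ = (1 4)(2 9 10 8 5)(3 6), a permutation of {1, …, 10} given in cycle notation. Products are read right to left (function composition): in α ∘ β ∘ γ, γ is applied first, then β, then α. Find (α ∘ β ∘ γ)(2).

1

Apply the permutations in order: γ(2) = 9, then β(9) = 3, then α(3) = 1. So (α ∘ β ∘ γ)(2) = 1.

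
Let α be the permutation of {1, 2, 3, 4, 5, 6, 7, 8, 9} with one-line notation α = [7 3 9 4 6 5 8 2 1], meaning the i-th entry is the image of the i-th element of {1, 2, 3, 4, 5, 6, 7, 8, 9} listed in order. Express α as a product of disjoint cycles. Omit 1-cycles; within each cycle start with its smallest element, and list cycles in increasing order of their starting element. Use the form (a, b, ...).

(1, 7, 8, 2, 3, 9)(5, 6)

Iterating α from 1 gives 1 → 7 → 8 → 2 → 3 → 9 → 1; that is the 6-cycle (1, 7, 8, 2, 3, 9).
Repeating from the next unused element and collecting all non-trivial cycles gives (1, 7, 8, 2, 3, 9)(5, 6).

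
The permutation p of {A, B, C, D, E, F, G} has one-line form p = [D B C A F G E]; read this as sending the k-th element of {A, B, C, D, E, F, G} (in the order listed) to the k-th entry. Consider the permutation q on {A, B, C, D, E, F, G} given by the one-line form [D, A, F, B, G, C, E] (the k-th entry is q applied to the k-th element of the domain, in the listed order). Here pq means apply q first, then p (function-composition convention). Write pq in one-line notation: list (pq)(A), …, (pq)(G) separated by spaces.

A D G B E C F

Chase each element through q then p: A → D → A; B → A → D; C → F → G; D → B → B; E → G → E; F → C → C; G → E → F.
So pq in one-line form is A D G B E C F.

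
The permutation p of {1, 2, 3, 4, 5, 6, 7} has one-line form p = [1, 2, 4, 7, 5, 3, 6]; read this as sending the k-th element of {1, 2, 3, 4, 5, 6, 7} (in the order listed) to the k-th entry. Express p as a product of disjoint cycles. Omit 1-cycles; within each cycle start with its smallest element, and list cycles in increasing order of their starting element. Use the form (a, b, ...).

From 3: 3 → 4 → 7 → 6 → 3, closing the cycle (3, 4, 7, 6).
Repeating from the next unused element and collecting all non-trivial cycles gives (3, 4, 7, 6).

(3, 4, 7, 6)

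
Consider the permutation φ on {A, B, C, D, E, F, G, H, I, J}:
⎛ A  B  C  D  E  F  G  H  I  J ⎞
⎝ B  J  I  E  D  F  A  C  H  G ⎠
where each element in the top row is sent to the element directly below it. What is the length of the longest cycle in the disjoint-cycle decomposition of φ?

Decomposing into disjoint cycles gives (A, B, J, G)(C, I, H)(D, E); the longest has length 4.

4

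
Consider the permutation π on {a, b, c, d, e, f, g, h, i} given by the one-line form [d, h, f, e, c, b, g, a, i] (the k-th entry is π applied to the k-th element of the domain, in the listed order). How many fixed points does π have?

2

The fixed points (elements with π(x) = x) are {g, i}, so there are 2.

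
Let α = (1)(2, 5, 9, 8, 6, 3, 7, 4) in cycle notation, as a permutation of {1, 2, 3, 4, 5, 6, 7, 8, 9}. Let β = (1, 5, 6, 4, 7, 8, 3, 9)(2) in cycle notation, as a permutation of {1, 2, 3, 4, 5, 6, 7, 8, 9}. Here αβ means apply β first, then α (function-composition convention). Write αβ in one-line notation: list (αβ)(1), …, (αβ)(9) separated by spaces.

9 5 8 4 3 2 6 7 1

For each element, apply β then α: 1 → 5 → 9; 2 → 2 → 5; 3 → 9 → 8; 4 → 7 → 4; 5 → 6 → 3; 6 → 4 → 2; 7 → 8 → 6; 8 → 3 → 7; 9 → 1 → 1.
Collecting the images, αβ = [9 5 8 4 3 2 6 7 1].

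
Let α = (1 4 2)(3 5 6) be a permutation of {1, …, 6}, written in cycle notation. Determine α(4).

4 appears in (1 4 2); the next entry (wrapping around) is 2.

2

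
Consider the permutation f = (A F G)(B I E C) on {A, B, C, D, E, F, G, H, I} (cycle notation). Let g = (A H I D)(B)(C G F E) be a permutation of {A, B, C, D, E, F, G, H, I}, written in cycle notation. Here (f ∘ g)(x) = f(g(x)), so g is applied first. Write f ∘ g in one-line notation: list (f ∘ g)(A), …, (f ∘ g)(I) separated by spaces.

H I A F B C G E D

For each element, apply g then f: A → H → H; B → B → I; C → G → A; D → A → F; E → C → B; F → E → C; G → F → G; H → I → E; I → D → D.
So f ∘ g in one-line form is H I A F B C G E D.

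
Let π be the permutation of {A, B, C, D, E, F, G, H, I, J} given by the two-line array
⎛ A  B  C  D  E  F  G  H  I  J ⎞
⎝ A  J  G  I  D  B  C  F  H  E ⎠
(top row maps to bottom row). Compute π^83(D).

E

Tracing D → I → … returns to D after 7 steps, so D lies in a 7-cycle (B J E D I H F).
On a 7-cycle, π^7 is the identity, so π^83 = π^6 there (83 ≡ 6 mod 7).
Advancing 6 steps from D: D → I → H → F → B → J → E.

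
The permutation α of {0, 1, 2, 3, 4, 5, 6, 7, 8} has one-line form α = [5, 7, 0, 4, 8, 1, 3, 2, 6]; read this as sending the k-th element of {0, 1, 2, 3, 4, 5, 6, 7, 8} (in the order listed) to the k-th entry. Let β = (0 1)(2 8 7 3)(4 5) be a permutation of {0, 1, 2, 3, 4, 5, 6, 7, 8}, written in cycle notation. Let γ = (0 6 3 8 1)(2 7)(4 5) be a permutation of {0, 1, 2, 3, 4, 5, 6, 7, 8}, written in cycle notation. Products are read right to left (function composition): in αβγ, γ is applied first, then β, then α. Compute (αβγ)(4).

8

(αβγ)(4) = α(β(γ(4))). γ(4) = 5, then β(5) = 4, then α(4) = 8, so the result is 8.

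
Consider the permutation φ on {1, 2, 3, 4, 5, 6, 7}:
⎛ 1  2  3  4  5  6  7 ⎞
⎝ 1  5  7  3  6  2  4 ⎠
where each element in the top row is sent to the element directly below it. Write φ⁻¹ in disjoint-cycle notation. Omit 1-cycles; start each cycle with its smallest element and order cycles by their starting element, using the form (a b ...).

(2 6 5)(3 4 7)

The cycle decomposition of φ is (2 5 6)(3 7 4).
The inverse reverses every cycle; in canonical form, φ⁻¹ = (2 6 5)(3 4 7).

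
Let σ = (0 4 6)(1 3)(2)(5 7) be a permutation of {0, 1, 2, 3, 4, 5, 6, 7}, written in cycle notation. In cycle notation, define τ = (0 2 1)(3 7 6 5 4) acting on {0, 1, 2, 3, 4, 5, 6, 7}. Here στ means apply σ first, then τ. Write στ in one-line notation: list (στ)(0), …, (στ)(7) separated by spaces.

Chase each element through σ then τ: 0 → 4 → 3; 1 → 3 → 7; 2 → 2 → 1; 3 → 1 → 0; 4 → 6 → 5; 5 → 7 → 6; 6 → 0 → 2; 7 → 5 → 4.
Collecting the images, στ = [3 7 1 0 5 6 2 4].

3 7 1 0 5 6 2 4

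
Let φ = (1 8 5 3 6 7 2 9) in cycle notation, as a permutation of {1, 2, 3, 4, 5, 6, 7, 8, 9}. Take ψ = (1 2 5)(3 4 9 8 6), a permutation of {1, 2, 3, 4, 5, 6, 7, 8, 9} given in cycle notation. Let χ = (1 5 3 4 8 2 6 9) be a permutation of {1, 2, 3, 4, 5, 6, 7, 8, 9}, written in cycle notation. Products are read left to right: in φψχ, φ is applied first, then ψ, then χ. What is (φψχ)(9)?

6

Chase 9: φ(9) = 1; ψ(1) = 2; χ(2) = 6. Hence (φψχ)(9) = 6.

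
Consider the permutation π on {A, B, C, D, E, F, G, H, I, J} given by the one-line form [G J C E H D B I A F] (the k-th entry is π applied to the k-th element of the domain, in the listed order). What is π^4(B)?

Tracing B → J → … returns to B after 9 steps, so B lies in a 9-cycle (A, G, B, J, F, D, E, H, I).
Stepping 4 places around the cycle: B → J → F → D → E.

E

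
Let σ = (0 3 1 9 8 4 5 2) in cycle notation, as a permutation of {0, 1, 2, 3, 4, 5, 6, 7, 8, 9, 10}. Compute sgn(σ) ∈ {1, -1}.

-1

The cycle lengths are 8, 1, 1, 1.
A cycle is odd iff its length is even; σ has 1 even-length cycle, so sgn(σ) = (−1)^1 and σ is odd.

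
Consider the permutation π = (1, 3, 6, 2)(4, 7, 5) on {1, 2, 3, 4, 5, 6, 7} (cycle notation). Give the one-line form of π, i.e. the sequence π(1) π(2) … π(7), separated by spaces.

3 1 6 7 4 2 5

Each element maps to the next entry in its cycle (wrapping to the front): 1↦3, 2↦1, 3↦6, 4↦7, 5↦4, 6↦2, 7↦5.
So the one-line form is 3 1 6 7 4 2 5.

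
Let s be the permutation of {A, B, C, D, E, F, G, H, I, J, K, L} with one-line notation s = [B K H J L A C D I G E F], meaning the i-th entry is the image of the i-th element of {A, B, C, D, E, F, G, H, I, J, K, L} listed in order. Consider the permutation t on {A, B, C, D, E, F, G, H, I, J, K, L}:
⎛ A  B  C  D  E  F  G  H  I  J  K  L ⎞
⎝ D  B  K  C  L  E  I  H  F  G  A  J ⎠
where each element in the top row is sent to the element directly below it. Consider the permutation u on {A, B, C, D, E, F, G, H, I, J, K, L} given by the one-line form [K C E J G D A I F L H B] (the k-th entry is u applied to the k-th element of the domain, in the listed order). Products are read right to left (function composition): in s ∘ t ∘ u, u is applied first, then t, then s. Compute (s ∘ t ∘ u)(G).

(s ∘ t ∘ u)(G) = s(t(u(G))). u(G) = A, then t(A) = D, then s(D) = J, so the result is J.

J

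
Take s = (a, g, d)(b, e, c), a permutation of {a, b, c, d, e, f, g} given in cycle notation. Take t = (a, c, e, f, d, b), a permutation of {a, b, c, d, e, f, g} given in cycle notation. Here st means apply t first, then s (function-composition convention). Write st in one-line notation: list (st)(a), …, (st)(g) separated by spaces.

(st)(x) = s(t(x)). Computing each image: s(t(a)) = s(c) = b, s(t(b)) = s(a) = g, s(t(c)) = s(e) = c, s(t(d)) = s(b) = e, s(t(e)) = s(f) = f, s(t(f)) = s(d) = a, s(t(g)) = s(g) = d.
Hence st = [b g c e f a d].

b g c e f a d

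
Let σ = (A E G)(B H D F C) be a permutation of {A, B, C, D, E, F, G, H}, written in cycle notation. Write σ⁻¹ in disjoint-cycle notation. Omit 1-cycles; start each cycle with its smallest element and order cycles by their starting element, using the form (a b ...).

Inverting a permutation written in cycle notation just reverses the order within every cycle.
Reversing each cycle of σ and rotating so the smallest element leads gives (A G E)(B C F D H).

(A G E)(B C F D H)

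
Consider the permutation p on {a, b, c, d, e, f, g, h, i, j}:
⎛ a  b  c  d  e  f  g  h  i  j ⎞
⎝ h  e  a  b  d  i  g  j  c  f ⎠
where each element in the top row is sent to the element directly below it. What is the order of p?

The disjoint-cycle form of p has cycle lengths 6, 3, 1.
The order of p is the least common multiple of its cycle lengths: lcm(6, 3) = 6.

6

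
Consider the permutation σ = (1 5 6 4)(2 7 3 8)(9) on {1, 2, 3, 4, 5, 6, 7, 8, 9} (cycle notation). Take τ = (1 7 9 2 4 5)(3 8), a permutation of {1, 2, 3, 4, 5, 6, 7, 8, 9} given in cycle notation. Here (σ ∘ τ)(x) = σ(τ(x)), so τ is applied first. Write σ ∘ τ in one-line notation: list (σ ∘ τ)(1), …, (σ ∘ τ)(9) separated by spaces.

3 1 2 6 5 4 9 8 7

(σ ∘ τ)(x) = σ(τ(x)). Computing each image: σ(τ(1)) = σ(7) = 3, σ(τ(2)) = σ(4) = 1, σ(τ(3)) = σ(8) = 2, σ(τ(4)) = σ(5) = 6, σ(τ(5)) = σ(1) = 5, σ(τ(6)) = σ(6) = 4, σ(τ(7)) = σ(9) = 9, σ(τ(8)) = σ(3) = 8, σ(τ(9)) = σ(2) = 7.
Hence σ ∘ τ = [3 1 2 6 5 4 9 8 7].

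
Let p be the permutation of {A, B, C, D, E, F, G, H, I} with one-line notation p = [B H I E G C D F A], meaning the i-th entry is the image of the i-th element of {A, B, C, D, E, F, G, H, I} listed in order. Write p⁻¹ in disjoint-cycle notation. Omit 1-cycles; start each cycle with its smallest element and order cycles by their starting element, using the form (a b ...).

First write p in disjoint cycles: (A B H F C I)(D E G).
The inverse reverses every cycle; in canonical form, p⁻¹ = (A I C F H B)(D G E).

(A I C F H B)(D G E)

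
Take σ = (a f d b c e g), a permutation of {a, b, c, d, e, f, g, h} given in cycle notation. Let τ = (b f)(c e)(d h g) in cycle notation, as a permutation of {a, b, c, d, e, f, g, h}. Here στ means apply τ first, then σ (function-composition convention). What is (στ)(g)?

First apply τ: τ(g) = d, then σ(d) = b. Thus (στ)(g) = b.

b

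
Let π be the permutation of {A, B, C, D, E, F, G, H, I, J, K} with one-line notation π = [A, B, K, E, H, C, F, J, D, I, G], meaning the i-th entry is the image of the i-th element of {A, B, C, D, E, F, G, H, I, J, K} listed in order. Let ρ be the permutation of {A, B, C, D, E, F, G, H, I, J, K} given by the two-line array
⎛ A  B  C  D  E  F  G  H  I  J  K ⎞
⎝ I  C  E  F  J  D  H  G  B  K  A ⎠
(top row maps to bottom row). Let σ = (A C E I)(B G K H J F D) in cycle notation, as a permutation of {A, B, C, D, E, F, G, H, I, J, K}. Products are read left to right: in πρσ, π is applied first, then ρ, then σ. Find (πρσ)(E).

Apply the permutations in order: π(E) = H, then ρ(H) = G, then σ(G) = K. So (πρσ)(E) = K.

K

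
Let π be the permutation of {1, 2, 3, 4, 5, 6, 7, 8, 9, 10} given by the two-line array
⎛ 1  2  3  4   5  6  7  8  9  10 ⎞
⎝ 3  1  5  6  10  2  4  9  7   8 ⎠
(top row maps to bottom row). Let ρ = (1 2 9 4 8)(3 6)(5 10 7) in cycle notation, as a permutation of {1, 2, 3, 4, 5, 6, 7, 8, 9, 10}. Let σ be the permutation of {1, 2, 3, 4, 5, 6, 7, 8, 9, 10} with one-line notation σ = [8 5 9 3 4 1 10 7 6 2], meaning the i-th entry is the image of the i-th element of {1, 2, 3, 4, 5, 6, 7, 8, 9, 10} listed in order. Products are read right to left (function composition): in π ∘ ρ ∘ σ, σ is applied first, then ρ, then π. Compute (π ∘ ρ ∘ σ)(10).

Apply the permutations in order: σ(10) = 2, then ρ(2) = 9, then π(9) = 7. So (π ∘ ρ ∘ σ)(10) = 7.

7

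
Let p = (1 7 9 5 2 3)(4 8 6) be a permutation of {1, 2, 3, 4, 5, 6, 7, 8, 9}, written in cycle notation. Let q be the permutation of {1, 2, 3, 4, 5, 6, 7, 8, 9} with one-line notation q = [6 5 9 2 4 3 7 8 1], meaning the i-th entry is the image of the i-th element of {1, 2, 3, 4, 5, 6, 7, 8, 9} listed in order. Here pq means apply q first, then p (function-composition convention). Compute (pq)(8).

6

(pq)(8) = p(q(8)). q(8) = 8, then p(8) = 6. So (pq)(8) = 6.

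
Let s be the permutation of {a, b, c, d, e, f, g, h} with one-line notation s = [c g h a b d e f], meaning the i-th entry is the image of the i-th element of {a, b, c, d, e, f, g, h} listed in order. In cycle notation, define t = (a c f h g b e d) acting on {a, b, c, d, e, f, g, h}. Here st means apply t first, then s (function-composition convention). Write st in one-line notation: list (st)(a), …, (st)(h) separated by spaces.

h b d c a f g e

(st)(x) = s(t(x)). Computing each image: s(t(a)) = s(c) = h, s(t(b)) = s(e) = b, s(t(c)) = s(f) = d, s(t(d)) = s(a) = c, s(t(e)) = s(d) = a, s(t(f)) = s(h) = f, s(t(g)) = s(b) = g, s(t(h)) = s(g) = e.
Hence st = [h b d c a f g e].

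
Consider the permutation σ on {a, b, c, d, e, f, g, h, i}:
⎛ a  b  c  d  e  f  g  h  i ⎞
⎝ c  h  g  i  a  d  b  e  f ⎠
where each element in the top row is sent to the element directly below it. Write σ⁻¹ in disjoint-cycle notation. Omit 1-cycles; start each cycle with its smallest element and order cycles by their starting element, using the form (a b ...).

First write σ in disjoint cycles: (a c g b h e)(d i f).
Reversing each cycle (and rotating so the smallest element leads) gives σ⁻¹ = (a e h b g c)(d f i).

(a e h b g c)(d f i)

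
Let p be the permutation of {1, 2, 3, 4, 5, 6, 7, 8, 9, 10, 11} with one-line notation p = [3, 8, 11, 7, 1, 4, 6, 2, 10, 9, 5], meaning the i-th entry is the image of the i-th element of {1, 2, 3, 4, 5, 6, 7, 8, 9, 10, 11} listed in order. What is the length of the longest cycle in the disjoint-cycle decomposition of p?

Decomposing into disjoint cycles gives (1 3 11 5)(2 8)(4 7 6)(9 10); the longest has length 4.

4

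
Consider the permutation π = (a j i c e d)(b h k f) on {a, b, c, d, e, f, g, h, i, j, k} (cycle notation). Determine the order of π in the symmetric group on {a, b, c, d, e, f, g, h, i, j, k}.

The disjoint cycles have lengths 6, 4, 1.
The order of π is the least common multiple of its cycle lengths: lcm(6, 4) = 12.

12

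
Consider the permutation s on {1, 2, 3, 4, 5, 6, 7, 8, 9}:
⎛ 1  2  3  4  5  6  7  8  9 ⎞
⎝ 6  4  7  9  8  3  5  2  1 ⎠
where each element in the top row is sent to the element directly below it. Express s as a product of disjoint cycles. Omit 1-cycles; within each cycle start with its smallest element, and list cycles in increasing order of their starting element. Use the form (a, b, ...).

Iterating s from 1 gives 1 → 6 → 3 → 7 → 5 → 8 → 2 → 4 → 9 → 1; that is the 9-cycle (1, 6, 3, 7, 5, 8, 2, 4, 9).
Continuing from each remaining unvisited element yields (1, 6, 3, 7, 5, 8, 2, 4, 9).

(1, 6, 3, 7, 5, 8, 2, 4, 9)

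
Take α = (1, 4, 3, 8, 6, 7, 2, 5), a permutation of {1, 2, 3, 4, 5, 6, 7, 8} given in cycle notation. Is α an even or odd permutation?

odd

The cycle lengths are 8.
A cycle is odd iff its length is even; α has 1 even-length cycle, so sgn(α) = (−1)^1 and α is odd.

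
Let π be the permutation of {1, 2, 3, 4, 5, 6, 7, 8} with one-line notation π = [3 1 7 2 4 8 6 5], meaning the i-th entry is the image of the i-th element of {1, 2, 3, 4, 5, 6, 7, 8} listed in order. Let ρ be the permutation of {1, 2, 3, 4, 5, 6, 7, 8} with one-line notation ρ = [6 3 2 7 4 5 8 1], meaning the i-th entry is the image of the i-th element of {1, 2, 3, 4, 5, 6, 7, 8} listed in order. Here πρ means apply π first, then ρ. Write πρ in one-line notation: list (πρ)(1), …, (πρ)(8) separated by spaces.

Chase each element through π then ρ: 1 → 3 → 2; 2 → 1 → 6; 3 → 7 → 8; 4 → 2 → 3; 5 → 4 → 7; 6 → 8 → 1; 7 → 6 → 5; 8 → 5 → 4.
So πρ in one-line form is 2 6 8 3 7 1 5 4.

2 6 8 3 7 1 5 4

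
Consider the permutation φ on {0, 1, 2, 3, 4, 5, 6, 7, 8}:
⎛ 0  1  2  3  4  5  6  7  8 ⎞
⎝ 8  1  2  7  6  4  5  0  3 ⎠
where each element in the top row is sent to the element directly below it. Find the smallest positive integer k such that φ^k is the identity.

12

The disjoint-cycle form of φ has cycle lengths 4, 3, 1, 1.
The order of φ is the least common multiple of its cycle lengths: lcm(4, 3) = 12.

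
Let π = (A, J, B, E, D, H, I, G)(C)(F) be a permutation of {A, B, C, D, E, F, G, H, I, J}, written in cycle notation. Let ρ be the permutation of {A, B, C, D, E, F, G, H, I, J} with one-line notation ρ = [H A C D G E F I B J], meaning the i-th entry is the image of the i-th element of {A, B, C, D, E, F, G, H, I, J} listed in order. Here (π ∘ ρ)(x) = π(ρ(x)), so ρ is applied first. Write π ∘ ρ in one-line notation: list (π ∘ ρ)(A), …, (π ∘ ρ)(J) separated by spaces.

Chase each element through ρ then π: A → H → I; B → A → J; C → C → C; D → D → H; E → G → A; F → E → D; G → F → F; H → I → G; I → B → E; J → J → B.
So π ∘ ρ in one-line form is I J C H A D F G E B.

I J C H A D F G E B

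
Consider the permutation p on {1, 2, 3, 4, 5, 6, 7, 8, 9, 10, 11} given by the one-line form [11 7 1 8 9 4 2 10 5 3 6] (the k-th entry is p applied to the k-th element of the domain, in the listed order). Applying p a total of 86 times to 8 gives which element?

3

Tracing 8 → 10 → … returns to 8 after 7 steps, so 8 lies in a 7-cycle (1, 11, 6, 4, 8, 10, 3).
Powers repeat with period 7 on this cycle, and 86 mod 7 = 2, so p^86(8) = p^2(8).
Advancing 2 steps from 8: 8 → 10 → 3.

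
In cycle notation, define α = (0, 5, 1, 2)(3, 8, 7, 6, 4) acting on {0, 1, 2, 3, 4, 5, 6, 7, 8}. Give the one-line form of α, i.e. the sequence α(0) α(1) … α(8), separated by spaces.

5 2 0 8 3 1 4 6 7

Reading each image from the cycles: 0→5, 1→2, 2→0, 3→8, 4→3, 5→1, 6→4, 7→6, 8→7.
Listing these in domain order gives 5 2 0 8 3 1 4 6 7.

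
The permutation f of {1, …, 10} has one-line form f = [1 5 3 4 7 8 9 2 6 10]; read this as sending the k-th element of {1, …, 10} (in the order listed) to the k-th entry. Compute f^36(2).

Tracing 2 → 5 → … returns to 2 after 6 steps, so 2 lies in a 6-cycle (2 5 7 9 6 8).
Since the cycle has length 6, f^36 acts on it the same as f^0 (36 mod 6 = 0).
So f^36(2) = 2.

2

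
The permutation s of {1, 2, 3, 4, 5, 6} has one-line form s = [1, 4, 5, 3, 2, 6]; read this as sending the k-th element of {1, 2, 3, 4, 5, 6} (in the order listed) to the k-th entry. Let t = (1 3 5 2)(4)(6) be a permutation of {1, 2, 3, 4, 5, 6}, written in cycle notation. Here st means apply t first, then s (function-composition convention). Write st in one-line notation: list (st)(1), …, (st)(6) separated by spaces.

For each element, apply t then s: 1 → 3 → 5; 2 → 1 → 1; 3 → 5 → 2; 4 → 4 → 3; 5 → 2 → 4; 6 → 6 → 6.
Collecting the images, st = [5 1 2 3 4 6].

5 1 2 3 4 6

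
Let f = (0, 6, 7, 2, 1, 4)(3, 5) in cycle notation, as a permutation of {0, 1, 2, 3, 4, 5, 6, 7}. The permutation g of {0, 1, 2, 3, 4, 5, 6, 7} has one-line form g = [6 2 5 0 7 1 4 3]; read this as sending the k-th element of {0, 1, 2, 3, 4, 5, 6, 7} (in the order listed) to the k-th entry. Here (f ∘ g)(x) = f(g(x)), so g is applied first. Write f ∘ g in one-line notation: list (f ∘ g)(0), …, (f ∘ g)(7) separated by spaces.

7 1 3 6 2 4 0 5

Chase each element through g then f: 0 → 6 → 7; 1 → 2 → 1; 2 → 5 → 3; 3 → 0 → 6; 4 → 7 → 2; 5 → 1 → 4; 6 → 4 → 0; 7 → 3 → 5.
Collecting the images, f ∘ g = [7 1 3 6 2 4 0 5].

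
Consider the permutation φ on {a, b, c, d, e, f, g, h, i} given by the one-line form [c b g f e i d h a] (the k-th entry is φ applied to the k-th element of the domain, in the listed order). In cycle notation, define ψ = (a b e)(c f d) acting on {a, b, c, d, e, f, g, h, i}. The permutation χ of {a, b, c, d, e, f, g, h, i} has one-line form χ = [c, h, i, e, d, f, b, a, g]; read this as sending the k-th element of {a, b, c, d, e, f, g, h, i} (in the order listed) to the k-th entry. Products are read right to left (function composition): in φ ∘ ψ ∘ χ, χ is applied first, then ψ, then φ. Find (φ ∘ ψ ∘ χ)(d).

Chase d: χ(d) = e; ψ(e) = a; φ(a) = c. Hence (φ ∘ ψ ∘ χ)(d) = c.

c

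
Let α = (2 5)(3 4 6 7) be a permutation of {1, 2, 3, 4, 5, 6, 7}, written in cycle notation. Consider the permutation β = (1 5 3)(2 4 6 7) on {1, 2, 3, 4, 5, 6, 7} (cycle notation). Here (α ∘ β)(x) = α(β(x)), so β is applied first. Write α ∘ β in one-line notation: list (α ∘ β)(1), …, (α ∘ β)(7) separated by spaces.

2 6 1 7 4 3 5

(α ∘ β)(x) = α(β(x)). Computing each image: α(β(1)) = α(5) = 2, α(β(2)) = α(4) = 6, α(β(3)) = α(1) = 1, α(β(4)) = α(6) = 7, α(β(5)) = α(3) = 4, α(β(6)) = α(7) = 3, α(β(7)) = α(2) = 5.
Hence α ∘ β = [2 6 1 7 4 3 5].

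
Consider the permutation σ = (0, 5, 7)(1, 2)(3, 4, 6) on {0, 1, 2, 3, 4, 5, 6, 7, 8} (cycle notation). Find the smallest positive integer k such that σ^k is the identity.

The cycle type of σ is (3, 3, 2, 1).
Since disjoint cycles commute, ord(σ) = lcm(3, 3, 2) = 6.

6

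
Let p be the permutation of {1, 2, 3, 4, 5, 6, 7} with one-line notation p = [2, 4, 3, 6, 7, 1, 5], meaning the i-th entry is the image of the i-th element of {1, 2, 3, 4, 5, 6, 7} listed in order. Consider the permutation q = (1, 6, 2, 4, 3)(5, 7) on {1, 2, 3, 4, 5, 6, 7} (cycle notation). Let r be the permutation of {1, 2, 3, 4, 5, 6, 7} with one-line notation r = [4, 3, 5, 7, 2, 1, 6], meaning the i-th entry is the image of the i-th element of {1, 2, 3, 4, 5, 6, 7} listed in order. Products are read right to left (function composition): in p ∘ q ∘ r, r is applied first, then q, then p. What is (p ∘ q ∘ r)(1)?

(p ∘ q ∘ r)(1) = p(q(r(1))). r(1) = 4, then q(4) = 3, then p(3) = 3, so the result is 3.

3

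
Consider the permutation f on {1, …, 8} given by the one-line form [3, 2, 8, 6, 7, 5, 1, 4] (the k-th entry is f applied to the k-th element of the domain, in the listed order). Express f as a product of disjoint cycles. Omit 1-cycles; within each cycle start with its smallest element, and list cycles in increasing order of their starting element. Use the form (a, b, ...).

Start at 1 and follow images: 1 → 3 → 8 → 4 → 6 → 5 → 7 → 1, giving the cycle (1, 3, 8, 4, 6, 5, 7).
Repeating from the next unused element and collecting all non-trivial cycles gives (1, 3, 8, 4, 6, 5, 7).

(1, 3, 8, 4, 6, 5, 7)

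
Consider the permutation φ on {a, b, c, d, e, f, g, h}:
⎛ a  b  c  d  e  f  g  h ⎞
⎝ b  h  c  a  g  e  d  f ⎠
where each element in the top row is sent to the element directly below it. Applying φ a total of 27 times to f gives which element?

h

Tracing f → e → … returns to f after 7 steps, so f lies in a 7-cycle (a, b, h, f, e, g, d).
On a 7-cycle, φ^7 is the identity, so φ^27 = φ^6 there (27 ≡ 6 mod 7).
Stepping 6 places around the cycle: f → e → g → d → a → b → h.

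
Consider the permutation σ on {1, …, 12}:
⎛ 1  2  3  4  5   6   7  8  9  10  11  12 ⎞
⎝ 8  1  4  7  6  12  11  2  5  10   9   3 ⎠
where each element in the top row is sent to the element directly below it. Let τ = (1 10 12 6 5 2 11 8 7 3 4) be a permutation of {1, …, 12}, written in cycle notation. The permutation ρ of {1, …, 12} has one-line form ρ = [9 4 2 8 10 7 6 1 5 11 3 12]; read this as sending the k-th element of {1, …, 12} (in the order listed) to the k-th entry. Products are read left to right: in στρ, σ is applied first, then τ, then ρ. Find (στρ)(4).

Apply the permutations in order: σ(4) = 7, then τ(7) = 3, then ρ(3) = 2. So (στρ)(4) = 2.

2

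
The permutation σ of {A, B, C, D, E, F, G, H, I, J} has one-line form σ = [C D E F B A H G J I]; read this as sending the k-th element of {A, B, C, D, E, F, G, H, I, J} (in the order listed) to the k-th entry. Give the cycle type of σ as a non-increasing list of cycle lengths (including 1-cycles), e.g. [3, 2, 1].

[6, 2, 2]

The disjoint cycles are (A, C, E, B, D, F)(G, H)(I, J), with lengths 6, 2, 2 in non-increasing order.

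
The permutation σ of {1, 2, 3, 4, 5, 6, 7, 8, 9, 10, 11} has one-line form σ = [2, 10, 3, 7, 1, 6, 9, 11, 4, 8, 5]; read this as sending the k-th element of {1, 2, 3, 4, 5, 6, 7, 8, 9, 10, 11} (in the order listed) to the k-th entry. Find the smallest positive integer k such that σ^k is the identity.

Writing σ as disjoint cycles, the cycle lengths are 6, 3, 1, 1.
Since disjoint cycles commute, ord(σ) = lcm(6, 3) = 6.

6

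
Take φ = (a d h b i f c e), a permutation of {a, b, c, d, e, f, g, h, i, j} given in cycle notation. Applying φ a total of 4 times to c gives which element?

c lies in the 8-cycle (a d h b i f c e).
Stepping 4 places around the cycle: c → e → a → d → h.

h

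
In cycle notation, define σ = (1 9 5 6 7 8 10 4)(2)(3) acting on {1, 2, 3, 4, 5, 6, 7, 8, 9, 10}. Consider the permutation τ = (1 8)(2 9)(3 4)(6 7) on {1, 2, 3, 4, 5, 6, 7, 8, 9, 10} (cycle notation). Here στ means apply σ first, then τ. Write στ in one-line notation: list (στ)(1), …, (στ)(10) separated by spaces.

2 9 4 8 7 6 1 10 5 3

(στ)(x) = τ(σ(x)). Computing each image: τ(σ(1)) = τ(9) = 2, τ(σ(2)) = τ(2) = 9, τ(σ(3)) = τ(3) = 4, τ(σ(4)) = τ(1) = 8, τ(σ(5)) = τ(6) = 7, τ(σ(6)) = τ(7) = 6, τ(σ(7)) = τ(8) = 1, τ(σ(8)) = τ(10) = 10, τ(σ(9)) = τ(5) = 5, τ(σ(10)) = τ(4) = 3.
Hence στ = [2 9 4 8 7 6 1 10 5 3].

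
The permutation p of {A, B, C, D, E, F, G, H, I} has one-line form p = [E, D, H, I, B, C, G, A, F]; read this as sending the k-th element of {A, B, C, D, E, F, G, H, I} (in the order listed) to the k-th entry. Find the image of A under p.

A is element number 1 of the domain, and entry number 1 of the one-line form is E, so p(A) = E.

E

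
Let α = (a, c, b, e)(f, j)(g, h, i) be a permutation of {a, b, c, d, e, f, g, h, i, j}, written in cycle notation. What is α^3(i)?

i lies in the 3-cycle (g, h, i).
On a 3-cycle, α^3 is the identity, so α^3 = α^0 there (3 ≡ 0 mod 3).
So α^3(i) = i.

i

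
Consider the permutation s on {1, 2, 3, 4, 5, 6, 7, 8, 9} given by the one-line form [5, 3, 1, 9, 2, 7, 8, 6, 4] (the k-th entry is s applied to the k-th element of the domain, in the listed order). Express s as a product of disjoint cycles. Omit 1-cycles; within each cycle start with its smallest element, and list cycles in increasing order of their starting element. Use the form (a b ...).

(1 5 2 3)(4 9)(6 7 8)

Start at 1 and follow images: 1 → 5 → 2 → 3 → 1, giving the cycle (1 5 2 3).
Repeating from the next unused element and collecting all non-trivial cycles gives (1 5 2 3)(4 9)(6 7 8).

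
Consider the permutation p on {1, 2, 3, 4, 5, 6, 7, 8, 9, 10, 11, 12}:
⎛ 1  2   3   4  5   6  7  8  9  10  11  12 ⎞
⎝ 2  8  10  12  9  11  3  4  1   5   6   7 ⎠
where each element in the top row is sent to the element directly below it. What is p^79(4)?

Tracing 4 → 12 → … returns to 4 after 10 steps, so 4 lies in a 10-cycle (1 2 8 4 12 7 3 10 5 9).
Powers repeat with period 10 on this cycle, and 79 mod 10 = 9, so p^79(4) = p^9(4).
Advancing 9 steps from 4: 4 → 12 → 7 → 3 → 10 → 5 → 9 → 1 → 2 → 8.

8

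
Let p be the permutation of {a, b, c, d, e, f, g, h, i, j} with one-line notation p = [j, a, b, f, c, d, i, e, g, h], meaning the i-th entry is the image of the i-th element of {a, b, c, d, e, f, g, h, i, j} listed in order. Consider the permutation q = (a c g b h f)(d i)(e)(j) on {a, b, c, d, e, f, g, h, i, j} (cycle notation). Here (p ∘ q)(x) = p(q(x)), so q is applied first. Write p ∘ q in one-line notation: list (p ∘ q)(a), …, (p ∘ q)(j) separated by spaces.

b e i g c j a d f h

Chase each element through q then p: a → c → b; b → h → e; c → g → i; d → i → g; e → e → c; f → a → j; g → b → a; h → f → d; i → d → f; j → j → h.
Collecting the images, p ∘ q = [b e i g c j a d f h].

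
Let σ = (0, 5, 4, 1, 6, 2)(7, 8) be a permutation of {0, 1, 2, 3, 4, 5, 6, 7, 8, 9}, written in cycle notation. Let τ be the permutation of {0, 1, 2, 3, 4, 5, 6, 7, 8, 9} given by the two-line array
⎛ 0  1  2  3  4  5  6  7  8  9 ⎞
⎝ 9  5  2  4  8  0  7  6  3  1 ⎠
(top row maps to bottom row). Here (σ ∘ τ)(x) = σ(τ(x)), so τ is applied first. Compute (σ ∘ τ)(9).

First apply τ: τ(9) = 1, then σ(1) = 6. Thus (σ ∘ τ)(9) = 6.

6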